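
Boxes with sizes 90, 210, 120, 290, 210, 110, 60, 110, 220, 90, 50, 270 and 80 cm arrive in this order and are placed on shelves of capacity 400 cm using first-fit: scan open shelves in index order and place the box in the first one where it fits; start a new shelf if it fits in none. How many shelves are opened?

  90 → shelf 1 (new)  [load 90/400]
  210 → shelf 1  [load 300/400]
  120 → shelf 2 (new)  [load 120/400]
  290 → shelf 3 (new)  [load 290/400]
  210 → shelf 2  [load 330/400]
  110 → shelf 3  [load 400/400]
  60 → shelf 1  [load 360/400]
  110 → shelf 4 (new)  [load 110/400]
  220 → shelf 4  [load 330/400]
  90 → shelf 5 (new)  [load 90/400]
  50 → shelf 2  [load 380/400]
  270 → shelf 5  [load 360/400]
  80 → shelf 6 (new)  [load 80/400]
6 shelves opened.

6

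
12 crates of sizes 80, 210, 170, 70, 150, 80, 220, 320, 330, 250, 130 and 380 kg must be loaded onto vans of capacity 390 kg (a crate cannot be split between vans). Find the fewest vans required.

7

Total = 380 + 330 + 320 + 250 + 220 + 210 + 170 + 150 + 130 + 80 + 80 + 70 = 2390 kg.
Lower bound: ⌈2390/390⌉ = 7 vans.
A packing using 7 vans:
  van 1: 380 = 380
  van 2: 330 = 330
  van 3: 320 + 70 = 390
  van 4: 250 + 130 = 380
  van 5: 220 + 170 = 390
  van 6: 210 + 150 = 360
  van 7: 80 + 80 = 160
This matches the lower bound, so 7 is optimal.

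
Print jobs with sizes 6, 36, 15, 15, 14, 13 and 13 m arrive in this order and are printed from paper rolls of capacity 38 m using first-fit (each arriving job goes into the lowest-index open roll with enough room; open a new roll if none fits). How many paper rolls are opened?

4

  6 → roll 1 (new)  [load 6/38]
  36 → roll 2 (new)  [load 36/38]
  15 → roll 1  [load 21/38]
  15 → roll 1  [load 36/38]
  14 → roll 3 (new)  [load 14/38]
  13 → roll 3  [load 27/38]
  13 → roll 4 (new)  [load 13/38]
4 paper rolls opened.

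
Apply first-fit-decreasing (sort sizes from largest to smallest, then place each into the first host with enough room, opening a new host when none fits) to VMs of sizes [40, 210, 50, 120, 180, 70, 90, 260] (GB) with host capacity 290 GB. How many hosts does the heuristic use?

Sorted descending: 260, 210, 180, 120, 90, 70, 50, 40.
  260 → host 1 (new)  [load 260/290]
  210 → host 2 (new)  [load 210/290]
  180 → host 3 (new)  [load 180/290]
  120 → host 4 (new)  [load 120/290]
  90 → host 3  [load 270/290]
  70 → host 2  [load 280/290]
  50 → host 4  [load 170/290]
  40 → host 4  [load 210/290]
4 hosts opened.

4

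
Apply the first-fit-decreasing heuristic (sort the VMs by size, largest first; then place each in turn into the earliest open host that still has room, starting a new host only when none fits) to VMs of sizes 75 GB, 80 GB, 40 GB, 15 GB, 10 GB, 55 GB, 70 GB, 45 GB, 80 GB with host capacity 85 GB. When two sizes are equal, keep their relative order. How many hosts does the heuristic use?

6

Sorted descending: 80, 80, 75, 70, 55, 45, 40, 15, 10.
  80 → host 1 (new)  [load 80/85]
  80 → host 2 (new)  [load 80/85]
  75 → host 3 (new)  [load 75/85]
  70 → host 4 (new)  [load 70/85]
  55 → host 5 (new)  [load 55/85]
  45 → host 6 (new)  [load 45/85]
  40 → host 6  [load 85/85]
  15 → host 4  [load 85/85]
  10 → host 3  [load 85/85]
6 hosts opened.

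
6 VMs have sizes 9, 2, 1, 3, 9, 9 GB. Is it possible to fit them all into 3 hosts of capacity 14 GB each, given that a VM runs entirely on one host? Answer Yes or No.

Yes

A valid assignment using 3 hosts:
  host 1: 9 + 3 + 2 = 14
  host 2: 9 + 1 = 10
  host 3: 9 = 9
Every load is within 14 GB, so 3 hosts suffice.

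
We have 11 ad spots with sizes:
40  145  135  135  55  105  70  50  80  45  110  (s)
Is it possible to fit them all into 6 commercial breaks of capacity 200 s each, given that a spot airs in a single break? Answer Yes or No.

A valid assignment using 6 commercial breaks:
  break 1: 145 + 55 = 200
  break 2: 135 + 50 = 185
  break 3: 135 + 45 = 180
  break 4: 110 + 80 = 190
  break 5: 105 + 70 = 175
  break 6: 40 = 40
Every load is within 200 s, so 6 commercial breaks suffice.

Yes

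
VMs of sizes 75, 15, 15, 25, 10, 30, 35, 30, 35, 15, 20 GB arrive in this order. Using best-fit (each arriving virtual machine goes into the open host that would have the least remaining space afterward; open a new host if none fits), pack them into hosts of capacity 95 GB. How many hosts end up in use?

  75 → host 1 (new)  [load 75/95]
  15 → host 1  [load 90/95]
  15 → host 2 (new)  [load 15/95]
  25 → host 2  [load 40/95]
  10 → host 2  [load 50/95]
  30 → host 2  [load 80/95]
  35 → host 3 (new)  [load 35/95]
  30 → host 3  [load 65/95]
  35 → host 4 (new)  [load 35/95]
  15 → host 2  [load 95/95]
  20 → host 3  [load 85/95]
4 hosts opened.

4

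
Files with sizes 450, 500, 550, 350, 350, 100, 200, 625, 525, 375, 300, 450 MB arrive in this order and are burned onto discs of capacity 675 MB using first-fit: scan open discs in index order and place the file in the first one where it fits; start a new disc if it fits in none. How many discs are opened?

  450 → disc 1 (new)  [load 450/675]
  500 → disc 2 (new)  [load 500/675]
  550 → disc 3 (new)  [load 550/675]
  350 → disc 4 (new)  [load 350/675]
  350 → disc 5 (new)  [load 350/675]
  100 → disc 1  [load 550/675]
  200 → disc 4  [load 550/675]
  625 → disc 6 (new)  [load 625/675]
  525 → disc 7 (new)  [load 525/675]
  375 → disc 8 (new)  [load 375/675]
  300 → disc 5  [load 650/675]
  450 → disc 9 (new)  [load 450/675]
9 discs opened.

9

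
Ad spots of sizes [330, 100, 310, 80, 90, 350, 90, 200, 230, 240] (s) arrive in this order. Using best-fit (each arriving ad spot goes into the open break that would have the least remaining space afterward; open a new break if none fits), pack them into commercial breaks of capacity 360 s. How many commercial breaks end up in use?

7

  330 → break 1 (new)  [load 330/360]
  100 → break 2 (new)  [load 100/360]
  310 → break 3 (new)  [load 310/360]
  80 → break 2  [load 180/360]
  90 → break 2  [load 270/360]
  350 → break 4 (new)  [load 350/360]
  90 → break 2  [load 360/360]
  200 → break 5 (new)  [load 200/360]
  230 → break 6 (new)  [load 230/360]
  240 → break 7 (new)  [load 240/360]
7 commercial breaks opened.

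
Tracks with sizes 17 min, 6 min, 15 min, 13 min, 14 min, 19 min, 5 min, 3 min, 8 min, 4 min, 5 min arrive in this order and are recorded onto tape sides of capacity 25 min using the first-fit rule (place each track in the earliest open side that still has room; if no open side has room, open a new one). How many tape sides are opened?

  17 → side 1 (new)  [load 17/25]
  6 → side 1  [load 23/25]
  15 → side 2 (new)  [load 15/25]
  13 → side 3 (new)  [load 13/25]
  14 → side 4 (new)  [load 14/25]
  19 → side 5 (new)  [load 19/25]
  5 → side 2  [load 20/25]
  3 → side 2  [load 23/25]
  8 → side 3  [load 21/25]
  4 → side 3  [load 25/25]
  5 → side 4  [load 19/25]
5 tape sides opened.

5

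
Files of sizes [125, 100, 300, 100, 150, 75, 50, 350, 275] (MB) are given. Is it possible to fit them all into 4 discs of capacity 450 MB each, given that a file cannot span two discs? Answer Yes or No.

A valid assignment using 4 discs:
  disc 1: 350 + 100 = 450
  disc 2: 300 + 150 = 450
  disc 3: 275 + 125 + 50 = 450
  disc 4: 100 + 75 = 175
Every load is within 450 MB, so 4 discs suffice.

Yes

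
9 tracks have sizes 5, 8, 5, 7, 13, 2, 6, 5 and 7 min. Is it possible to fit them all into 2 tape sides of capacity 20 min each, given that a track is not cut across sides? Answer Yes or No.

Total = 58 min; ⌈58/20⌉ = 3.
At least 3 tape sides are required, but only 2 are allowed.

No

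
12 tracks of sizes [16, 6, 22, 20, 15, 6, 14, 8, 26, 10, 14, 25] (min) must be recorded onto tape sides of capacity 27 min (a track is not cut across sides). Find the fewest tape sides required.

8

Total = 26 + 25 + 22 + 20 + 16 + 15 + 14 + 14 + 10 + 8 + 6 + 6 = 182 min.
Lower bound: ⌈182/27⌉ = 7 tape sides.
Also, 8 tracks each exceed 27/2 min, and no two of those can share a side, so at least 8 tape sides are needed.
A packing using 8 tape sides:
  side 1: 26 = 26
  side 2: 25 = 25
  side 3: 22 = 22
  side 4: 20 + 6 = 26
  side 5: 16 + 10 = 26
  side 6: 15 + 8 = 23
  side 7: 14 + 6 = 20
  side 8: 14 = 14
This matches the lower bound, so 8 is optimal.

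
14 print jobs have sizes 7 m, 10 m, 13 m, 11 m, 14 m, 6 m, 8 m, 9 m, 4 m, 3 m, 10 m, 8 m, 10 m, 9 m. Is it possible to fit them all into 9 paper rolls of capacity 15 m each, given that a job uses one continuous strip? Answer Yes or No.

No

Total = 122 m; ⌈122/15⌉ = 9.
10 print jobs each exceed half the capacity and cannot share a roll, forcing at least 10 paper rolls.
At least 10 paper rolls are required, but only 9 are allowed.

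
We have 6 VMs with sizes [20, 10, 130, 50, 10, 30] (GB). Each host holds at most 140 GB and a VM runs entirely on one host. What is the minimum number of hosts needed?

Total = 130 + 50 + 30 + 20 + 10 + 10 = 250 GB.
Lower bound: ⌈250/140⌉ = 2 hosts.
A packing using 2 hosts:
  host 1: 130 + 10 = 140
  host 2: 50 + 30 + 20 + 10 = 110
This matches the lower bound, so 2 is optimal.

2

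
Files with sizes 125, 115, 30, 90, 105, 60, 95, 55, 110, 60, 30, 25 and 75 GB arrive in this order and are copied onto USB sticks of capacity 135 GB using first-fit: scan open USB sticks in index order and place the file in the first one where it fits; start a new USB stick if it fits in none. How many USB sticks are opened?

  125 → USB stick 1 (new)  [load 125/135]
  115 → USB stick 2 (new)  [load 115/135]
  30 → USB stick 3 (new)  [load 30/135]
  90 → USB stick 3  [load 120/135]
  105 → USB stick 4 (new)  [load 105/135]
  60 → USB stick 5 (new)  [load 60/135]
  95 → USB stick 6 (new)  [load 95/135]
  55 → USB stick 5  [load 115/135]
  110 → USB stick 7 (new)  [load 110/135]
  60 → USB stick 8 (new)  [load 60/135]
  30 → USB stick 4  [load 135/135]
  25 → USB stick 6  [load 120/135]
  75 → USB stick 8  [load 135/135]
8 USB sticks opened.

8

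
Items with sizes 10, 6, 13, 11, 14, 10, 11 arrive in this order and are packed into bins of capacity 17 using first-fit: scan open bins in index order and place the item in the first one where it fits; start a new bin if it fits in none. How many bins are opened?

  10 → bin 1 (new)  [load 10/17]
  6 → bin 1  [load 16/17]
  13 → bin 2 (new)  [load 13/17]
  11 → bin 3 (new)  [load 11/17]
  14 → bin 4 (new)  [load 14/17]
  10 → bin 5 (new)  [load 10/17]
  11 → bin 6 (new)  [load 11/17]
6 bins opened.

6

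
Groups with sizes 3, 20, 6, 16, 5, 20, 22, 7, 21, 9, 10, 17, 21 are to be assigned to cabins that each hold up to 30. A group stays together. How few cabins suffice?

7

Total = 22 + 21 + 21 + 20 + 20 + 17 + 16 + 10 + 9 + 7 + 6 + 5 + 3 = 177.
Lower bound: ⌈177/30⌉ = 6 cabins.
Also, 7 groups each exceed 15, and no two of those can share a cabin, so at least 7 cabins are needed.
A packing using 7 cabins:
  cabin 1: 22 + 7 = 29
  cabin 2: 21 + 9 = 30
  cabin 3: 21 + 6 + 3 = 30
  cabin 4: 20 + 10 = 30
  cabin 5: 20 + 5 = 25
  cabin 6: 17 = 17
  cabin 7: 16 = 16
This matches the lower bound, so 7 is optimal.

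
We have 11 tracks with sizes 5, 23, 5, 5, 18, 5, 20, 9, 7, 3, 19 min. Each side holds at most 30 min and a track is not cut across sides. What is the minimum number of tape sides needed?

4

Total = 23 + 20 + 19 + 18 + 9 + 7 + 5 + 5 + 5 + 5 + 3 = 119 min.
Lower bound: ⌈119/30⌉ = 4 tape sides.
A packing using 4 tape sides:
  side 1: 23 + 7 = 30
  side 2: 20 + 5 + 5 = 30
  side 3: 19 + 5 + 5 = 29
  side 4: 18 + 9 + 3 = 30
This matches the lower bound, so 4 is optimal.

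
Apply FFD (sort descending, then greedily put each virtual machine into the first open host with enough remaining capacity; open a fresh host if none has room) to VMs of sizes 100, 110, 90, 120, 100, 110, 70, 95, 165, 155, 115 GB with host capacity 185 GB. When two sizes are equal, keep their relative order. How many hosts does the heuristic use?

Sorted descending: 165, 155, 120, 115, 110, 110, 100, 100, 95, 90, 70.
  165 → host 1 (new)  [load 165/185]
  155 → host 2 (new)  [load 155/185]
  120 → host 3 (new)  [load 120/185]
  115 → host 4 (new)  [load 115/185]
  110 → host 5 (new)  [load 110/185]
  110 → host 6 (new)  [load 110/185]
  100 → host 7 (new)  [load 100/185]
  100 → host 8 (new)  [load 100/185]
  95 → host 9 (new)  [load 95/185]
  90 → host 9  [load 185/185]
  70 → host 4  [load 185/185]
9 hosts opened.

9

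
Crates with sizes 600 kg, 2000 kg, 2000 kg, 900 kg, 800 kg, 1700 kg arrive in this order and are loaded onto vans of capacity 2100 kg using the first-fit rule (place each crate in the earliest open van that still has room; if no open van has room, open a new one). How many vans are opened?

  600 → van 1 (new)  [load 600/2100]
  2000 → van 2 (new)  [load 2000/2100]
  2000 → van 3 (new)  [load 2000/2100]
  900 → van 1  [load 1500/2100]
  800 → van 4 (new)  [load 800/2100]
  1700 → van 5 (new)  [load 1700/2100]
5 vans opened.

5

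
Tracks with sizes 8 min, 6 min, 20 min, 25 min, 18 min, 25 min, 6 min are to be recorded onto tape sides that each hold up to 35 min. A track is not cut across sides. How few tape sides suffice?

4

Total = 25 + 25 + 20 + 18 + 8 + 6 + 6 = 108 min.
Lower bound: ⌈108/35⌉ = 4 tape sides.
A packing using 4 tape sides:
  side 1: 25 + 8 = 33
  side 2: 25 + 6 = 31
  side 3: 20 + 6 = 26
  side 4: 18 = 18
This matches the lower bound, so 4 is optimal.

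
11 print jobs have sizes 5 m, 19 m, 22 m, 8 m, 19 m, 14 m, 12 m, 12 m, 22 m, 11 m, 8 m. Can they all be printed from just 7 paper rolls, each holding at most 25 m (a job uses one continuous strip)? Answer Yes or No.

A valid assignment using 7 paper rolls:
  roll 1: 22 = 22
  roll 2: 22 = 22
  roll 3: 19 + 5 = 24
  roll 4: 19 = 19
  roll 5: 14 + 11 = 25
  roll 6: 12 + 12 = 24
  roll 7: 8 + 8 = 16
Every load is within 25 m, so 7 paper rolls suffice.

Yes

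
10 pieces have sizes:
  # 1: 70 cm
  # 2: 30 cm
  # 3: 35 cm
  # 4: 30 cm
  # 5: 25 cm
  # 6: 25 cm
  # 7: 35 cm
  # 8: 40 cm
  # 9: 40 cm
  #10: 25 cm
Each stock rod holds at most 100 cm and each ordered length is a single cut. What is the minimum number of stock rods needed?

Total = 70 + 40 + 40 + 35 + 35 + 30 + 30 + 25 + 25 + 25 = 355 cm.
Lower bound: ⌈355/100⌉ = 4 stock rods.
A packing using 4 stock rods:
  stock rod 1: 70 + 30 = 100
  stock rod 2: 40 + 40 = 80
  stock rod 3: 35 + 35 + 30 = 100
  stock rod 4: 25 + 25 + 25 = 75
This matches the lower bound, so 4 is optimal.

4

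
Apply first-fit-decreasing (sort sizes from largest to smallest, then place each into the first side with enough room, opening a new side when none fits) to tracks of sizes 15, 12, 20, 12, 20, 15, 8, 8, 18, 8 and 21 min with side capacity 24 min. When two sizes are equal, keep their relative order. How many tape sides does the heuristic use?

8

Sorted descending: 21, 20, 20, 18, 15, 15, 12, 12, 8, 8, 8.
  21 → side 1 (new)  [load 21/24]
  20 → side 2 (new)  [load 20/24]
  20 → side 3 (new)  [load 20/24]
  18 → side 4 (new)  [load 18/24]
  15 → side 5 (new)  [load 15/24]
  15 → side 6 (new)  [load 15/24]
  12 → side 7 (new)  [load 12/24]
  12 → side 7  [load 24/24]
  8 → side 5  [load 23/24]
  8 → side 6  [load 23/24]
  8 → side 8 (new)  [load 8/24]
8 tape sides opened.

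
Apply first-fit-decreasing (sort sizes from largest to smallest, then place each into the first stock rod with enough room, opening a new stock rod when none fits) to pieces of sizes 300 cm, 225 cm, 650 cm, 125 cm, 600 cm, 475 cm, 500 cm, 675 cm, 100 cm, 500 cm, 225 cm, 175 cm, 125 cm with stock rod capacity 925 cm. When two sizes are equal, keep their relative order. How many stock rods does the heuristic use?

Sorted descending: 675, 650, 600, 500, 500, 475, 300, 225, 225, 175, 125, 125, 100.
  675 → stock rod 1 (new)  [load 675/925]
  650 → stock rod 2 (new)  [load 650/925]
  600 → stock rod 3 (new)  [load 600/925]
  500 → stock rod 4 (new)  [load 500/925]
  500 → stock rod 5 (new)  [load 500/925]
  475 → stock rod 6 (new)  [load 475/925]
  300 → stock rod 3  [load 900/925]
  225 → stock rod 1  [load 900/925]
  225 → stock rod 2  [load 875/925]
  175 → stock rod 4  [load 675/925]
  125 → stock rod 4  [load 800/925]
  125 → stock rod 4  [load 925/925]
  100 → stock rod 5  [load 600/925]
6 stock rods opened.

6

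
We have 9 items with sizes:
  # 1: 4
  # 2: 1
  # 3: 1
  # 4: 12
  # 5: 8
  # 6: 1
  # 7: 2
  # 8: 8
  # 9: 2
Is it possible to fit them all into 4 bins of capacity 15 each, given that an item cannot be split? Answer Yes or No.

Yes

A valid assignment using 3 bins:
  bin 1: 12 + 2 + 1 = 15
  bin 2: 8 + 4 + 2 + 1 = 15
  bin 3: 8 + 1 = 9
That uses only 3 ≤ 4, so 4 bins are enough.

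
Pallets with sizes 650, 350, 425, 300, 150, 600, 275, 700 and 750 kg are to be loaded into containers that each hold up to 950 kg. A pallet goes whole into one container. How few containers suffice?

5

Total = 750 + 700 + 650 + 600 + 425 + 350 + 300 + 275 + 150 = 4200 kg.
Lower bound: ⌈4200/950⌉ = 5 containers.
A packing using 5 containers:
  container 1: 750 + 150 = 900
  container 2: 700 = 700
  container 3: 650 + 300 = 950
  container 4: 600 + 350 = 950
  container 5: 425 + 275 = 700
This matches the lower bound, so 5 is optimal.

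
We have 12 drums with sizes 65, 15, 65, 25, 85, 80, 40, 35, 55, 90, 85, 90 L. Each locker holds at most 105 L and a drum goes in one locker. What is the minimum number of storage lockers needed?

Total = 90 + 90 + 85 + 85 + 80 + 65 + 65 + 55 + 40 + 35 + 25 + 15 = 730 L.
Lower bound: ⌈730/105⌉ = 7 storage lockers.
Also, 8 drums each exceed 105/2 L, and no two of those can share a locker, so at least 8 storage lockers are needed.
A packing using 8 storage lockers:
  locker 1: 90 + 15 = 105
  locker 2: 90 = 90
  locker 3: 85 = 85
  locker 4: 85 = 85
  locker 5: 80 + 25 = 105
  locker 6: 65 + 40 = 105
  locker 7: 65 + 35 = 100
  locker 8: 55 = 55
This matches the lower bound, so 8 is optimal.

8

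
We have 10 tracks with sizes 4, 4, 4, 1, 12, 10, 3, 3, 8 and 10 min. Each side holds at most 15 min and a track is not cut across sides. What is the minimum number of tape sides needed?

4

Total = 12 + 10 + 10 + 8 + 4 + 4 + 4 + 3 + 3 + 1 = 59 min.
Lower bound: ⌈59/15⌉ = 4 tape sides.
A packing using 4 tape sides:
  side 1: 12 + 3 = 15
  side 2: 10 + 4 + 1 = 15
  side 3: 10 + 4 = 14
  side 4: 8 + 4 + 3 = 15
This matches the lower bound, so 4 is optimal.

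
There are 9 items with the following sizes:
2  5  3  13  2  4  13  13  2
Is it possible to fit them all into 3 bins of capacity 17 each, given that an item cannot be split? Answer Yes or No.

No

Total = 57; ⌈57/17⌉ = 4.
At least 4 bins are required, but only 3 are allowed.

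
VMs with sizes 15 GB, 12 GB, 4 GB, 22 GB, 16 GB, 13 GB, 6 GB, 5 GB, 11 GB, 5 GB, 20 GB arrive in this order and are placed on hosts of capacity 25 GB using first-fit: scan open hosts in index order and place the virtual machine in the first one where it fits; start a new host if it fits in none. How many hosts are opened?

6

  15 → host 1 (new)  [load 15/25]
  12 → host 2 (new)  [load 12/25]
  4 → host 1  [load 19/25]
  22 → host 3 (new)  [load 22/25]
  16 → host 4 (new)  [load 16/25]
  13 → host 2  [load 25/25]
  6 → host 1  [load 25/25]
  5 → host 4  [load 21/25]
  11 → host 5 (new)  [load 11/25]
  5 → host 5  [load 16/25]
  20 → host 6 (new)  [load 20/25]
6 hosts opened.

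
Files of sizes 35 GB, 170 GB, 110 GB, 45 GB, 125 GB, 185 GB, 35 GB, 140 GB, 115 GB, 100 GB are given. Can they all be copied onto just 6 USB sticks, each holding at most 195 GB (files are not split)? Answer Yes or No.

Total = 1060 GB; ⌈1060/195⌉ = 6.
7 files each exceed half the capacity and cannot share a USB stick, forcing at least 7 USB sticks.
At least 7 USB sticks are required, but only 6 are allowed.

No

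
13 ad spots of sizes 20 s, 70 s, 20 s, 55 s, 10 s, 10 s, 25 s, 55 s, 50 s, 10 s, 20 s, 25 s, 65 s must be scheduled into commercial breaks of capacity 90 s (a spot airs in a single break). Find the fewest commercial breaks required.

5

Total = 70 + 65 + 55 + 55 + 50 + 25 + 25 + 20 + 20 + 20 + 10 + 10 + 10 = 435 s.
Lower bound: ⌈435/90⌉ = 5 commercial breaks.
A packing using 5 commercial breaks:
  break 1: 70 + 20 = 90
  break 2: 65 + 25 = 90
  break 3: 55 + 25 + 10 = 90
  break 4: 55 + 20 + 10 = 85
  break 5: 50 + 20 + 10 = 80
This matches the lower bound, so 5 is optimal.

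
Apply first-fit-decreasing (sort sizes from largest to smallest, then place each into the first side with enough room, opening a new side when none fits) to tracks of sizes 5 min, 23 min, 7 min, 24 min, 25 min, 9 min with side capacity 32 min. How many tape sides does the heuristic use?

Sorted descending: 25, 24, 23, 9, 7, 5.
  25 → side 1 (new)  [load 25/32]
  24 → side 2 (new)  [load 24/32]
  23 → side 3 (new)  [load 23/32]
  9 → side 3  [load 32/32]
  7 → side 1  [load 32/32]
  5 → side 2  [load 29/32]
3 tape sides opened.

3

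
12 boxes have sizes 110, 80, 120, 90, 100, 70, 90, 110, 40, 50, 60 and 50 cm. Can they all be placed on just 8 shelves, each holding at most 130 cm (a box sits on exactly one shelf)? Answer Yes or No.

Total = 970 cm; ⌈970/130⌉ = 8.
The bound of 8 does not rule out 8, but exhaustive search shows no assignment into 8 shelves of capacity 130 cm exists — the minimum is 9.

No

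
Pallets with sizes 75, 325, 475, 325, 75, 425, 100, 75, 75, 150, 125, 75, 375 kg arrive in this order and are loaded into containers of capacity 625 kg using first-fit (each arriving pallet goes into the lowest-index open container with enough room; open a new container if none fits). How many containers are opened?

  75 → container 1 (new)  [load 75/625]
  325 → container 1  [load 400/625]
  475 → container 2 (new)  [load 475/625]
  325 → container 3 (new)  [load 325/625]
  75 → container 1  [load 475/625]
  425 → container 4 (new)  [load 425/625]
  100 → container 1  [load 575/625]
  75 → container 2  [load 550/625]
  75 → container 2  [load 625/625]
  150 → container 3  [load 475/625]
  125 → container 3  [load 600/625]
  75 → container 4  [load 500/625]
  375 → container 5 (new)  [load 375/625]
5 containers opened.

5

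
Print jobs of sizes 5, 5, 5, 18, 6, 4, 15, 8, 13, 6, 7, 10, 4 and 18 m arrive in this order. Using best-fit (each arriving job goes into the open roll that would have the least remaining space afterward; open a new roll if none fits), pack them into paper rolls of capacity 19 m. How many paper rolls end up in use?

  5 → roll 1 (new)  [load 5/19]
  5 → roll 1  [load 10/19]
  5 → roll 1  [load 15/19]
  18 → roll 2 (new)  [load 18/19]
  6 → roll 3 (new)  [load 6/19]
  4 → roll 1  [load 19/19]
  15 → roll 4 (new)  [load 15/19]
  8 → roll 3  [load 14/19]
  13 → roll 5 (new)  [load 13/19]
  6 → roll 5  [load 19/19]
  7 → roll 6 (new)  [load 7/19]
  10 → roll 6  [load 17/19]
  4 → roll 4  [load 19/19]
  18 → roll 7 (new)  [load 18/19]
7 paper rolls opened.

7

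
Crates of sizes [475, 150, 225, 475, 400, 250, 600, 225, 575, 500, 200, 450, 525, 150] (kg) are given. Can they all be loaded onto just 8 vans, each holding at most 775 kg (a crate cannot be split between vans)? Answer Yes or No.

Yes

A valid assignment using 8 vans:
  van 1: 600 + 150 = 750
  van 2: 575 + 200 = 775
  van 3: 525 + 250 = 775
  van 4: 500 + 225 = 725
  van 5: 475 + 225 = 700
  van 6: 475 + 150 = 625
  van 7: 450 = 450
  van 8: 400 = 400
Every load is within 775 kg, so 8 vans suffice.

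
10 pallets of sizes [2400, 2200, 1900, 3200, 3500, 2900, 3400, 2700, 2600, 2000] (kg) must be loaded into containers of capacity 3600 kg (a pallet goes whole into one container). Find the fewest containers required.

Total = 3500 + 3400 + 3200 + 2900 + 2700 + 2600 + 2400 + 2200 + 2000 + 1900 = 26800 kg.
Lower bound: ⌈26800/3600⌉ = 8 containers.
Also, 10 pallets each exceed 1800 kg, and no two of those can share a container, so at least 10 containers are needed.
A packing using 10 containers:
  container 1: 3500 = 3500
  container 2: 3400 = 3400
  container 3: 3200 = 3200
  container 4: 2900 = 2900
  container 5: 2700 = 2700
  container 6: 2600 = 2600
  container 7: 2400 = 2400
  container 8: 2200 = 2200
  container 9: 2000 = 2000
  container 10: 1900 = 1900
This matches the lower bound, so 10 is optimal.

10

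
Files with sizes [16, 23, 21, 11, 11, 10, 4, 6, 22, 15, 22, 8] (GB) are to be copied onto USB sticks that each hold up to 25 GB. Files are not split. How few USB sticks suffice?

8

Total = 23 + 22 + 22 + 21 + 16 + 15 + 11 + 11 + 10 + 8 + 6 + 4 = 169 GB.
Lower bound: ⌈169/25⌉ = 7 USB sticks.
A packing using 8 USB sticks:
  USB stick 1: 23 = 23
  USB stick 2: 22 = 22
  USB stick 3: 22 = 22
  USB stick 4: 21 + 4 = 25
  USB stick 5: 16 + 8 = 24
  USB stick 6: 15 + 10 = 25
  USB stick 7: 11 + 11 = 22
  USB stick 8: 6 = 6
No arrangement into 7 USB sticks stays within capacity, so 8 is optimal.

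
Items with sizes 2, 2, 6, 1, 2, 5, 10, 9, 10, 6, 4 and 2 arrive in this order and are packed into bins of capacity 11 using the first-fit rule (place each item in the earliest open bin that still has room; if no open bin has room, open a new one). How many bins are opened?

  2 → bin 1 (new)  [load 2/11]
  2 → bin 1  [load 4/11]
  6 → bin 1  [load 10/11]
  1 → bin 1  [load 11/11]
  2 → bin 2 (new)  [load 2/11]
  5 → bin 2  [load 7/11]
  10 → bin 3 (new)  [load 10/11]
  9 → bin 4 (new)  [load 9/11]
  10 → bin 5 (new)  [load 10/11]
  6 → bin 6 (new)  [load 6/11]
  4 → bin 2  [load 11/11]
  2 → bin 4  [load 11/11]
6 bins opened.

6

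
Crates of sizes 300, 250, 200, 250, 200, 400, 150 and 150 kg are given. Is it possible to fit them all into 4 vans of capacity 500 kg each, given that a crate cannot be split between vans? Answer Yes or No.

A valid assignment using 4 vans:
  van 1: 400 = 400
  van 2: 300 + 200 = 500
  van 3: 250 + 250 = 500
  van 4: 200 + 150 + 150 = 500
Every load is within 500 kg, so 4 vans suffice.

Yes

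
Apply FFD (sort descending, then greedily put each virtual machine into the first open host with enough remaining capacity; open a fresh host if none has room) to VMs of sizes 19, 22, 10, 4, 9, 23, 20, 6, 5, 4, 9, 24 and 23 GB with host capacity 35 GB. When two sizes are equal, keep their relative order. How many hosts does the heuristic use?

Sorted descending: 24, 23, 23, 22, 20, 19, 10, 9, 9, 6, 5, 4, 4.
  24 → host 1 (new)  [load 24/35]
  23 → host 2 (new)  [load 23/35]
  23 → host 3 (new)  [load 23/35]
  22 → host 4 (new)  [load 22/35]
  20 → host 5 (new)  [load 20/35]
  19 → host 6 (new)  [load 19/35]
  10 → host 1  [load 34/35]
  9 → host 2  [load 32/35]
  9 → host 3  [load 32/35]
  6 → host 4  [load 28/35]
  5 → host 4  [load 33/35]
  4 → host 5  [load 24/35]
  4 → host 5  [load 28/35]
6 hosts opened.

6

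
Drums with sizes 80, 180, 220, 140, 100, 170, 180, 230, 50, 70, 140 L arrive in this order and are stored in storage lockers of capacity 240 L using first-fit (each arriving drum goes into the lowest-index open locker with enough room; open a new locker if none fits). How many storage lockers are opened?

8

  80 → locker 1 (new)  [load 80/240]
  180 → locker 2 (new)  [load 180/240]
  220 → locker 3 (new)  [load 220/240]
  140 → locker 1  [load 220/240]
  100 → locker 4 (new)  [load 100/240]
  170 → locker 5 (new)  [load 170/240]
  180 → locker 6 (new)  [load 180/240]
  230 → locker 7 (new)  [load 230/240]
  50 → locker 2  [load 230/240]
  70 → locker 4  [load 170/240]
  140 → locker 8 (new)  [load 140/240]
8 storage lockers opened.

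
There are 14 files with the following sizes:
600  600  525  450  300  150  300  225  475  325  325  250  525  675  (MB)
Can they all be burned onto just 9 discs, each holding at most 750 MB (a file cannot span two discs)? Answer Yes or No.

Yes

A valid assignment using 9 discs:
  disc 1: 675 = 675
  disc 2: 600 + 150 = 750
  disc 3: 600 = 600
  disc 4: 525 + 225 = 750
  disc 5: 525 = 525
  disc 6: 475 + 250 = 725
  disc 7: 450 + 300 = 750
  disc 8: 325 + 325 = 650
  disc 9: 300 = 300
Every load is within 750 MB, so 9 discs suffice.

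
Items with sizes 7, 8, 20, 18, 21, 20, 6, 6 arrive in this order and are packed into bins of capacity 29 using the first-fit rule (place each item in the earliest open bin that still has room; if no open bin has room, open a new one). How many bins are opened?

  7 → bin 1 (new)  [load 7/29]
  8 → bin 1  [load 15/29]
  20 → bin 2 (new)  [load 20/29]
  18 → bin 3 (new)  [load 18/29]
  21 → bin 4 (new)  [load 21/29]
  20 → bin 5 (new)  [load 20/29]
  6 → bin 1  [load 21/29]
  6 → bin 1  [load 27/29]
5 bins opened.

5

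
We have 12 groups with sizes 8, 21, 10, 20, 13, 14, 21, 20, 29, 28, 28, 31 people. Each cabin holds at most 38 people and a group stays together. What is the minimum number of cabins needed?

Total = 31 + 29 + 28 + 28 + 21 + 21 + 20 + 20 + 14 + 13 + 10 + 8 = 243 people.
Lower bound: ⌈243/38⌉ = 7 cabins.
Also, 8 groups each exceed 19 people, and no two of those can share a cabin, so at least 8 cabins are needed.
A packing using 8 cabins:
  cabin 1: 31 = 31
  cabin 2: 29 + 8 = 37
  cabin 3: 28 + 10 = 38
  cabin 4: 28 = 28
  cabin 5: 21 + 14 = 35
  cabin 6: 21 + 13 = 34
  cabin 7: 20 = 20
  cabin 8: 20 = 20
This matches the lower bound, so 8 is optimal.

8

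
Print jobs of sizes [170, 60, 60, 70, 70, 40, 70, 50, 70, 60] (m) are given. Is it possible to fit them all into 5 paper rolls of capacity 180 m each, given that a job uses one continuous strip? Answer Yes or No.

Yes

A valid assignment using 5 paper rolls:
  roll 1: 170 = 170
  roll 2: 70 + 70 + 40 = 180
  roll 3: 70 + 70 = 140
  roll 4: 60 + 60 + 60 = 180
  roll 5: 50 = 50
Every load is within 180 m, so 5 paper rolls suffice.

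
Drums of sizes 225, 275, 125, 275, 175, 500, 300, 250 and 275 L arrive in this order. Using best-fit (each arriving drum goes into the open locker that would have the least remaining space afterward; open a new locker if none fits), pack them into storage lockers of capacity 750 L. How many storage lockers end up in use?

4

  225 → locker 1 (new)  [load 225/750]
  275 → locker 1  [load 500/750]
  125 → locker 1  [load 625/750]
  275 → locker 2 (new)  [load 275/750]
  175 → locker 2  [load 450/750]
  500 → locker 3 (new)  [load 500/750]
  300 → locker 2  [load 750/750]
  250 → locker 3  [load 750/750]
  275 → locker 4 (new)  [load 275/750]
4 storage lockers opened.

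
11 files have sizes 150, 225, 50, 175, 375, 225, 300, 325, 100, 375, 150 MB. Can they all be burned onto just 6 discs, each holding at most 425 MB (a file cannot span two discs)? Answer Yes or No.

Total = 2450 MB; ⌈2450/425⌉ = 6.
The bound of 6 does not rule out 6, but exhaustive search shows no assignment into 6 discs of capacity 425 MB exists — the minimum is 7.

No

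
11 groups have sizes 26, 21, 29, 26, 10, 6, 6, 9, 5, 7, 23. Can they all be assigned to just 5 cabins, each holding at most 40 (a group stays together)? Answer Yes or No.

Yes

A valid assignment using 5 cabins:
  cabin 1: 29 + 10 = 39
  cabin 2: 26 + 9 + 5 = 40
  cabin 3: 26 + 7 + 6 = 39
  cabin 4: 23 + 6 = 29
  cabin 5: 21 = 21
Every load is within 40, so 5 cabins suffice.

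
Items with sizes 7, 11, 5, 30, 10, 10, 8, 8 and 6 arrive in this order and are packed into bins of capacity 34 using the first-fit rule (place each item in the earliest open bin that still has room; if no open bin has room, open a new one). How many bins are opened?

  7 → bin 1 (new)  [load 7/34]
  11 → bin 1  [load 18/34]
  5 → bin 1  [load 23/34]
  30 → bin 2 (new)  [load 30/34]
  10 → bin 1  [load 33/34]
  10 → bin 3 (new)  [load 10/34]
  8 → bin 3  [load 18/34]
  8 → bin 3  [load 26/34]
  6 → bin 3  [load 32/34]
3 bins opened.

3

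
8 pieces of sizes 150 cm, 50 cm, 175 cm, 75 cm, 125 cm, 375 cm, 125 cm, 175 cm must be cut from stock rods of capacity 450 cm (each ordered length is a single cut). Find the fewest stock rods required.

3

Total = 375 + 175 + 175 + 150 + 125 + 125 + 75 + 50 = 1250 cm.
Lower bound: ⌈1250/450⌉ = 3 stock rods.
A packing using 3 stock rods:
  stock rod 1: 375 + 75 = 450
  stock rod 2: 175 + 175 + 50 = 400
  stock rod 3: 150 + 125 + 125 = 400
This matches the lower bound, so 3 is optimal.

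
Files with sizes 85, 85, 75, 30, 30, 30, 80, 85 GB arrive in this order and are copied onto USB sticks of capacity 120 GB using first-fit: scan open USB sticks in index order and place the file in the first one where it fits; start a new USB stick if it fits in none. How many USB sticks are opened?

5

  85 → USB stick 1 (new)  [load 85/120]
  85 → USB stick 2 (new)  [load 85/120]
  75 → USB stick 3 (new)  [load 75/120]
  30 → USB stick 1  [load 115/120]
  30 → USB stick 2  [load 115/120]
  30 → USB stick 3  [load 105/120]
  80 → USB stick 4 (new)  [load 80/120]
  85 → USB stick 5 (new)  [load 85/120]
5 USB sticks opened.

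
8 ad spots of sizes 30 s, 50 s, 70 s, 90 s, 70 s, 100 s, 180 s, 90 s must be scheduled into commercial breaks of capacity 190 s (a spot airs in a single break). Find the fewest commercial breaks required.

4

Total = 180 + 100 + 90 + 90 + 70 + 70 + 50 + 30 = 680 s.
Lower bound: ⌈680/190⌉ = 4 commercial breaks.
A packing using 4 commercial breaks:
  break 1: 180 = 180
  break 2: 100 + 90 = 190
  break 3: 90 + 70 + 30 = 190
  break 4: 70 + 50 = 120
This matches the lower bound, so 4 is optimal.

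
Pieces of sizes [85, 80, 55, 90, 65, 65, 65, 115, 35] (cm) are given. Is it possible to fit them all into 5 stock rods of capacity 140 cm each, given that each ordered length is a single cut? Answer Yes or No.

Total = 655 cm; ⌈655/140⌉ = 5.
The bound of 5 does not rule out 5, but exhaustive search shows no assignment into 5 stock rods of capacity 140 cm exists — the minimum is 6.

No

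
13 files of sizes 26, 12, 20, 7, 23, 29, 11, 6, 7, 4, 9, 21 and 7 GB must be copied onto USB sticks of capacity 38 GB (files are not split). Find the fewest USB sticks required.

5

Total = 29 + 26 + 23 + 21 + 20 + 12 + 11 + 9 + 7 + 7 + 7 + 6 + 4 = 182 GB.
Lower bound: ⌈182/38⌉ = 5 USB sticks.
A packing using 5 USB sticks:
  USB stick 1: 29 + 9 = 38
  USB stick 2: 26 + 12 = 38
  USB stick 3: 23 + 11 + 4 = 38
  USB stick 4: 21 + 7 + 7 = 35
  USB stick 5: 20 + 7 + 6 = 33
This matches the lower bound, so 5 is optimal.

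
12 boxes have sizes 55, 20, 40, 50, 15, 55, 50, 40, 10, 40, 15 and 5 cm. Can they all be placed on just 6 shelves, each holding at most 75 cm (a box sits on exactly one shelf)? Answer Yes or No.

No

Total = 395 cm; ⌈395/75⌉ = 6.
7 boxes each exceed half the capacity and cannot share a shelf, forcing at least 7 shelves.
At least 7 shelves are required, but only 6 are allowed.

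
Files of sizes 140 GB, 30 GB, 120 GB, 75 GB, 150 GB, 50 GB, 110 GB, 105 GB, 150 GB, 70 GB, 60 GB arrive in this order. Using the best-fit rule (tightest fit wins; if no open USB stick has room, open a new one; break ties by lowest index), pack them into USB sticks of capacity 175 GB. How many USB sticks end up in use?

7

  140 → USB stick 1 (new)  [load 140/175]
  30 → USB stick 1  [load 170/175]
  120 → USB stick 2 (new)  [load 120/175]
  75 → USB stick 3 (new)  [load 75/175]
  150 → USB stick 4 (new)  [load 150/175]
  50 → USB stick 2  [load 170/175]
  110 → USB stick 5 (new)  [load 110/175]
  105 → USB stick 6 (new)  [load 105/175]
  150 → USB stick 7 (new)  [load 150/175]
  70 → USB stick 6  [load 175/175]
  60 → USB stick 5  [load 170/175]
7 USB sticks opened.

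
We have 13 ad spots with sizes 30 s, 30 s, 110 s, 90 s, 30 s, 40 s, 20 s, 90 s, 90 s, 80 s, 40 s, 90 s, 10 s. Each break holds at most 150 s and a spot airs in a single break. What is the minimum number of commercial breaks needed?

Total = 110 + 90 + 90 + 90 + 90 + 80 + 40 + 40 + 30 + 30 + 30 + 20 + 10 = 750 s.
Lower bound: ⌈750/150⌉ = 5 commercial breaks.
Also, 6 ad spots each exceed 75 s, and no two of those can share a break, so at least 6 commercial breaks are needed.
A packing using 6 commercial breaks:
  break 1: 110 + 40 = 150
  break 2: 90 + 40 + 20 = 150
  break 3: 90 + 30 + 30 = 150
  break 4: 90 + 30 + 10 = 130
  break 5: 90 = 90
  break 6: 80 = 80
This matches the lower bound, so 6 is optimal.

6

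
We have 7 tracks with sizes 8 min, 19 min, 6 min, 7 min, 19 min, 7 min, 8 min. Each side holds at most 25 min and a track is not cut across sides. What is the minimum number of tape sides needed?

4

Total = 19 + 19 + 8 + 8 + 7 + 7 + 6 = 74 min.
Lower bound: ⌈74/25⌉ = 3 tape sides.
A packing using 4 tape sides:
  side 1: 19 + 6 = 25
  side 2: 19 = 19
  side 3: 8 + 8 + 7 = 23
  side 4: 7 = 7
No arrangement into 3 tape sides stays within capacity, so 4 is optimal.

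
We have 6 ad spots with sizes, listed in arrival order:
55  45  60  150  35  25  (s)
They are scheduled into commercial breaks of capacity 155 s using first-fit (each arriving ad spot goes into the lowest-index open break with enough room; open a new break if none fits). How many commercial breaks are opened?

3

  55 → break 1 (new)  [load 55/155]
  45 → break 1  [load 100/155]
  60 → break 2 (new)  [load 60/155]
  150 → break 3 (new)  [load 150/155]
  35 → break 1  [load 135/155]
  25 → break 2  [load 85/155]
3 commercial breaks opened.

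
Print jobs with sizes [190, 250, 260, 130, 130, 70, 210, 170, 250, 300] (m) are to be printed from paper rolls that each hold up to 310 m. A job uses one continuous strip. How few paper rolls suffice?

Total = 300 + 260 + 250 + 250 + 210 + 190 + 170 + 130 + 130 + 70 = 1960 m.
Lower bound: ⌈1960/310⌉ = 7 paper rolls.
A packing using 8 paper rolls:
  roll 1: 300 = 300
  roll 2: 260 = 260
  roll 3: 250 = 250
  roll 4: 250 = 250
  roll 5: 210 + 70 = 280
  roll 6: 190 = 190
  roll 7: 170 + 130 = 300
  roll 8: 130 = 130
No arrangement into 7 paper rolls stays within capacity, so 8 is optimal.

8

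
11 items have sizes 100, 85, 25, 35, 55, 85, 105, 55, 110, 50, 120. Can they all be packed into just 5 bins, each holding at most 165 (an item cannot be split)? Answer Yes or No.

Total = 825; ⌈825/165⌉ = 5.
6 items each exceed half the capacity and cannot share a bin, forcing at least 6 bins.
At least 6 bins are required, but only 5 are allowed.

No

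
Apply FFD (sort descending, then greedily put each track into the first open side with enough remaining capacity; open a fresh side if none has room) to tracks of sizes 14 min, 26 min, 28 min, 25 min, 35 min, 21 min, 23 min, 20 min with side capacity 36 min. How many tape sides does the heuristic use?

7

Sorted descending: 35, 28, 26, 25, 23, 21, 20, 14.
  35 → side 1 (new)  [load 35/36]
  28 → side 2 (new)  [load 28/36]
  26 → side 3 (new)  [load 26/36]
  25 → side 4 (new)  [load 25/36]
  23 → side 5 (new)  [load 23/36]
  21 → side 6 (new)  [load 21/36]
  20 → side 7 (new)  [load 20/36]
  14 → side 6  [load 35/36]
7 tape sides opened.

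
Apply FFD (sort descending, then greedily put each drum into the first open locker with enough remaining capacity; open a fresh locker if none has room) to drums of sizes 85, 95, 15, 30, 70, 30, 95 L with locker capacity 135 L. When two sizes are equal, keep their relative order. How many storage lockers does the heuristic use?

4

Sorted descending: 95, 95, 85, 70, 30, 30, 15.
  95 → locker 1 (new)  [load 95/135]
  95 → locker 2 (new)  [load 95/135]
  85 → locker 3 (new)  [load 85/135]
  70 → locker 4 (new)  [load 70/135]
  30 → locker 1  [load 125/135]
  30 → locker 2  [load 125/135]
  15 → locker 3  [load 100/135]
4 storage lockers opened.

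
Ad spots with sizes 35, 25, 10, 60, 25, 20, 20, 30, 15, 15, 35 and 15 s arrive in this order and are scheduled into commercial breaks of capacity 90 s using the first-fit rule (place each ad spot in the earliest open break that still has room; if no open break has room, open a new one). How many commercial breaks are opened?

  35 → break 1 (new)  [load 35/90]
  25 → break 1  [load 60/90]
  10 → break 1  [load 70/90]
  60 → break 2 (new)  [load 60/90]
  25 → break 2  [load 85/90]
  20 → break 1  [load 90/90]
  20 → break 3 (new)  [load 20/90]
  30 → break 3  [load 50/90]
  15 → break 3  [load 65/90]
  15 → break 3  [load 80/90]
  35 → break 4 (new)  [load 35/90]
  15 → break 4  [load 50/90]
4 commercial breaks opened.

4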